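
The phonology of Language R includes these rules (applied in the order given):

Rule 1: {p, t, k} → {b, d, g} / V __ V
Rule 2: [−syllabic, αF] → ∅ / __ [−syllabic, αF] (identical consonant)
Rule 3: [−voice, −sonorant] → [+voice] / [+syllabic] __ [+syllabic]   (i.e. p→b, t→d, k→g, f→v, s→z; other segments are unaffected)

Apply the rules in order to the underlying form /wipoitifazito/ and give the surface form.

Rule 1 (intervocalic voicing): /p/ is a voiceless stop between vowels /i/ and /o/, so it voices to [b]. /t/ is a voiceless stop between vowels /i/ and /i/, so it voices to [d]. /t/ is a voiceless stop between vowels /i/ and /o/, so it voices to [d]. /wipoitifazito/ → wiboidifazido.
Rule 2 (degemination): no segment meets the environment; /wiboidifazido/ is unchanged.
Rule 3 (intervocalic voicing): /f/ is a voiceless obstruent between vowels /i/ and /a/, so it voices to [v]. /wiboidifazido/ → wiboidivazido.

wiboidivazido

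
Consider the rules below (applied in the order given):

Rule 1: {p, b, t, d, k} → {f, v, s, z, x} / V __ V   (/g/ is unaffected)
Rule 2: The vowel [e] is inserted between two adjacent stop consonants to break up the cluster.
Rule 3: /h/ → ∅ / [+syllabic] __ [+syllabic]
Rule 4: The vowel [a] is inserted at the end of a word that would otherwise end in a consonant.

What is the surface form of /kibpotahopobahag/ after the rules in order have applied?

Rule 1 (intervocalic spirantization): /t/ is a stop between vowels /o/ and /a/, so it spirantizes to the fricative [s]. /p/ is a stop between vowels /o/ and /o/, so it spirantizes to the fricative [f]. /b/ is a stop between vowels /o/ and /a/, so it spirantizes to the fricative [v]. /kibpotahopobahag/ → kibposahofovahag.
Rule 2 (stop-cluster e-epenthesis): /b/ and /p/ form a stop–stop cluster, so [e] is inserted between them. /kibposahofovahag/ → kibeposahofovahag.
Rule 3 (intervocalic h-deletion): /h/ occurs between vowels /a/ and /o/, so it deletes. /h/ occurs between vowels /a/ and /a/, so it deletes. /kibeposahofovahag/ → kibeposaofovaag.
Rule 4 (final a-epenthesis): the form ends in the consonant /g/, so [a] is inserted word-finally. /kibeposaofovaag/ → kibeposaofovaaga.

kibeposaofovaaga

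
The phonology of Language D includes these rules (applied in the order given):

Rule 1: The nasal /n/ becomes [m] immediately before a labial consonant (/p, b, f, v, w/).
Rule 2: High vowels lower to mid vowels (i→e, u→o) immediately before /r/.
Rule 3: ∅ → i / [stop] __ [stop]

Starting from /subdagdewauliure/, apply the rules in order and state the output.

Rule 1 (nasal place assimilation): no segment meets the environment; /subdagdewauliure/ is unchanged.
Rule 2 (pre-rhotic lowering): /u/ is a high vowel immediately before /r/, so it lowers to [o]. /subdagdewauliure/ → subdagdewauliore.
Rule 3 (stop-cluster i-epenthesis): /b/ and /d/ form a stop–stop cluster, so [i] is inserted between them. /g/ and /d/ form a stop–stop cluster, so [i] is inserted between them. /subdagdewauliore/ → subidagidewauliore.

subidagidewauliore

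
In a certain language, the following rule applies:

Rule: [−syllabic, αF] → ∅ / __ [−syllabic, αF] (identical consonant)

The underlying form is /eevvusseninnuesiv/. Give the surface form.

eevuseninuesiv

/vv/ is a geminate; the first /v/ deletes.
/ss/ is a geminate; the first /s/ deletes.
/nn/ is a geminate; the first /n/ deletes.
Surface form: [eevuseninuesiv].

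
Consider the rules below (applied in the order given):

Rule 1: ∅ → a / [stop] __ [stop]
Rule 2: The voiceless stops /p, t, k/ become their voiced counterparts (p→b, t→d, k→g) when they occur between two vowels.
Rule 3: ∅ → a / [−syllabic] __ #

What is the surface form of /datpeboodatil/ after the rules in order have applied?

dadabeboodadila

Rule 1 (stop-cluster a-epenthesis): /t/ and /p/ form a stop–stop cluster, so [a] is inserted between them. /datpeboodatil/ → datapeboodatil.
Rule 2 (intervocalic voicing): /t/ is a voiceless stop between vowels /a/ and /a/, so it voices to [d]. /p/ is a voiceless stop between vowels /a/ and /e/, so it voices to [b]. /t/ is a voiceless stop between vowels /a/ and /i/, so it voices to [d]. /datapeboodatil/ → dadabeboodadil.
Rule 3 (final a-epenthesis): the form ends in the consonant /l/, so [a] is inserted word-finally. /dadabeboodadil/ → dadabeboodadila.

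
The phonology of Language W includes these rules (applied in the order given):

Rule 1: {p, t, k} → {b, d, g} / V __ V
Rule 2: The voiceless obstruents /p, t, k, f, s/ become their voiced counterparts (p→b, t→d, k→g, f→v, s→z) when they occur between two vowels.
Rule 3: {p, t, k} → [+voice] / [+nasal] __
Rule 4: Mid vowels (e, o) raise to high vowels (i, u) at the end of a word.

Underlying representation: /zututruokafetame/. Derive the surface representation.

Rule 1 (intervocalic voicing): /t/ is a voiceless stop between vowels /u/ and /u/, so it voices to [d]. /k/ is a voiceless stop between vowels /o/ and /a/, so it voices to [g]. /t/ is a voiceless stop between vowels /e/ and /a/, so it voices to [d]. /zututruokafetame/ → zudutruogafedame.
Rule 2 (intervocalic voicing): /f/ is a voiceless obstruent between vowels /a/ and /e/, so it voices to [v]. /zudutruogafedame/ → zudutruogavedame.
Rule 3 (post-nasal voicing): no segment meets the environment; /zudutruogavedame/ is unchanged.
Rule 4 (final vowel raising): /e/ is a mid vowel in word-final position, so it raises to [i]. /zudutruogavedame/ → zudutruogavedami.

zudutruogavedami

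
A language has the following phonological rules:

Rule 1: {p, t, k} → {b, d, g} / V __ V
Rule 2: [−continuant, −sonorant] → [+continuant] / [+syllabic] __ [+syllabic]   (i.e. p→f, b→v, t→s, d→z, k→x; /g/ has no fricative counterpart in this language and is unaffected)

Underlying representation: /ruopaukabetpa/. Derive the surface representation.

Rule 1 (intervocalic voicing): /p/ is a voiceless stop between vowels /o/ and /a/, so it voices to [b]. /k/ is a voiceless stop between vowels /u/ and /a/, so it voices to [g]. /ruopaukabetpa/ → ruobaugabetpa.
Rule 2 (intervocalic spirantization): /b/ is a stop between vowels /o/ and /a/, so it spirantizes to the fricative [v]. /b/ is a stop between vowels /a/ and /e/, so it spirantizes to the fricative [v]. /ruobaugabetpa/ → ruovaugavetpa.

ruovaugavetpa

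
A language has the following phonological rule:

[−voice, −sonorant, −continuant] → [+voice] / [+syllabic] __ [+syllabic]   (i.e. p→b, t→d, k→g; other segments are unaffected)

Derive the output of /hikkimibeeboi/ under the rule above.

hikkimibeeboi

No segment of /hikkimibeeboi/ meets the structural description of the rule, so the form surfaces unchanged.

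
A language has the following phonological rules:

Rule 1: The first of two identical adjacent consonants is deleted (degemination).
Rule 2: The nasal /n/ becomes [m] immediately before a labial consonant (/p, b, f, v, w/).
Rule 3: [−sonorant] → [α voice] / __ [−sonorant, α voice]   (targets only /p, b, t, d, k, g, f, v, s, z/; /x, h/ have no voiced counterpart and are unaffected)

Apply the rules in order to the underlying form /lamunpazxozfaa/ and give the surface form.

Rule 1 (degemination): no segment meets the environment; /lamunpazxozfaa/ is unchanged.
Rule 2 (nasal place assimilation): /n/ precedes the labial consonant /p/, so it assimilates in place to [m]. /lamunpazxozfaa/ → lamumpazxozfaa.
Rule 3 (regressive voicing assimilation): /z/ precedes the voiceless obstruent /x/, so it devoices to [s] by assimilation. /z/ precedes the voiceless obstruent /f/, so it devoices to [s] by assimilation. /lamumpazxozfaa/ → lamumpasxosfaa.

lamumpasxosfaa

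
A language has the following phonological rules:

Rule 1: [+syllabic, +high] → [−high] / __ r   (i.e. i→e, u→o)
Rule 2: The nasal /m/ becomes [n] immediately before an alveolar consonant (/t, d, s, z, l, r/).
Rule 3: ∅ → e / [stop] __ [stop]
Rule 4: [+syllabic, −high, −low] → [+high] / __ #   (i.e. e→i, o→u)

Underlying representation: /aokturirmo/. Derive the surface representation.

Rule 1 (pre-rhotic lowering): /u/ is a high vowel immediately before /r/, so it lowers to [o]. /i/ is a high vowel immediately before /r/, so it lowers to [e]. /aokturirmo/ → aoktorermo.
Rule 2 (nasal place assimilation): no segment meets the environment; /aoktorermo/ is unchanged.
Rule 3 (stop-cluster e-epenthesis): /k/ and /t/ form a stop–stop cluster, so [e] is inserted between them. /aoktorermo/ → aoketorermo.
Rule 4 (final vowel raising): /o/ is a mid vowel in word-final position, so it raises to [u]. /aoketorermo/ → aoketorermu.

aoketorermu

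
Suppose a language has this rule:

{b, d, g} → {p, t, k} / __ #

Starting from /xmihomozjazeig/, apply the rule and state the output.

xmihomozjazeik

/g/ is a voiced stop in word-final position, so it devoices to [k].
Surface form: [xmihomozjazeik].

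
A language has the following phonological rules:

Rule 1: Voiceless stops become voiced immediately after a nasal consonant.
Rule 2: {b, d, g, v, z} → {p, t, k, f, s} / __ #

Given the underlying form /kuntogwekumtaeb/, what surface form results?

kundogwekumdaep

Rule 1 (post-nasal voicing): /t/ is a voiceless stop immediately after the nasal /n/, so it voices to [d]. /t/ is a voiceless stop immediately after the nasal /m/, so it voices to [d]. /kuntogwekumtaeb/ → kundogwekumdaeb.
Rule 2 (final devoicing): /b/ is a voiced obstruent in word-final position, so it devoices to [p]. /kundogwekumdaeb/ → kundogwekumdaep.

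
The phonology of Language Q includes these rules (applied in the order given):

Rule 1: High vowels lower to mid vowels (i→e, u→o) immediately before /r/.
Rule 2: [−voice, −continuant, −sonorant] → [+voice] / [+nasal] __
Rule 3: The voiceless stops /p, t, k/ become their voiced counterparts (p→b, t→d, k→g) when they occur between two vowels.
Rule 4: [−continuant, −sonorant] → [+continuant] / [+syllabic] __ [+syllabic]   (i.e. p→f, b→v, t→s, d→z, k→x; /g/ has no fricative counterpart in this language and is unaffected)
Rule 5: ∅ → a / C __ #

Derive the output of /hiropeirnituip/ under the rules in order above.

Rule 1 (pre-rhotic lowering): /i/ is a high vowel immediately before /r/, so it lowers to [e]. /i/ is a high vowel immediately before /r/, so it lowers to [e]. /hiropeirnituip/ → heropeernituip.
Rule 2 (post-nasal voicing): no segment meets the environment; /heropeernituip/ is unchanged.
Rule 3 (intervocalic voicing): /p/ is a voiceless stop between vowels /o/ and /e/, so it voices to [b]. /t/ is a voiceless stop between vowels /i/ and /u/, so it voices to [d]. /heropeernituip/ → herobeerniduip.
Rule 4 (intervocalic spirantization): /b/ is a stop between vowels /o/ and /e/, so it spirantizes to the fricative [v]. /d/ is a stop between vowels /i/ and /u/, so it spirantizes to the fricative [z]. /herobeerniduip/ → heroveernizuip.
Rule 5 (final a-epenthesis): the form ends in the consonant /p/, so [a] is inserted word-finally. /heroveernizuip/ → heroveernizuipa.

heroveernizuipa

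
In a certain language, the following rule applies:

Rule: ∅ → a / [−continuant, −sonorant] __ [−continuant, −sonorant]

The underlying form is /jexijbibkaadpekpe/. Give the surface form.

/b/ and /k/ form a stop–stop cluster, so [a] is inserted between them.
/d/ and /p/ form a stop–stop cluster, so [a] is inserted between them.
/k/ and /p/ form a stop–stop cluster, so [a] is inserted between them.
Surface form: [jexijbibakaadapekape].

jexijbibakaadapekape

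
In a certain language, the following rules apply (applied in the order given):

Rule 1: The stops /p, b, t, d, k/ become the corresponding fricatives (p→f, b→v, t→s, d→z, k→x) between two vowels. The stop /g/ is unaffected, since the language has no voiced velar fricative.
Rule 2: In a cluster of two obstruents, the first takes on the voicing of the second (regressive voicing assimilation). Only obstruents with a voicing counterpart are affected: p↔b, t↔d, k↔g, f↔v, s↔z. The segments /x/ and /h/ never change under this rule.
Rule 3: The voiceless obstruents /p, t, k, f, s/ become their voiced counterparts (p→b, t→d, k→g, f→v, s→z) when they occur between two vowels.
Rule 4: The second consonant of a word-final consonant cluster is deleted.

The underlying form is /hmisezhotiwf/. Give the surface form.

Rule 1 (intervocalic spirantization): /t/ is a stop between vowels /o/ and /i/, so it spirantizes to the fricative [s]. /hmisezhotiwf/ → hmisezhosiwf.
Rule 2 (regressive voicing assimilation): /z/ precedes the voiceless obstruent /h/, so it devoices to [s] by assimilation. /hmisezhosiwf/ → hmiseshosiwf.
Rule 3 (intervocalic voicing): /s/ is a voiceless obstruent between vowels /i/ and /e/, so it voices to [z]. /s/ is a voiceless obstruent between vowels /o/ and /i/, so it voices to [z]. /hmiseshosiwf/ → hmizeshoziwf.
Rule 4 (final cluster simplification): /f/ is the second consonant of a word-final cluster /wf/, so it deletes. /hmizeshoziwf/ → hmizeshoziw.

hmizeshoziw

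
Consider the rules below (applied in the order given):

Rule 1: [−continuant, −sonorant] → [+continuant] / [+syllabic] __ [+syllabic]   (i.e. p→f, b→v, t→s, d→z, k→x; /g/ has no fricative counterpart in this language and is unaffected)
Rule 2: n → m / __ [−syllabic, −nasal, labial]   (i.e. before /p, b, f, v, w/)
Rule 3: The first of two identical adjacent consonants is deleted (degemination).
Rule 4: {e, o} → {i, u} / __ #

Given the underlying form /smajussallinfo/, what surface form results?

Rule 1 (intervocalic spirantization): no segment meets the environment; /smajussallinfo/ is unchanged.
Rule 2 (nasal place assimilation): /n/ precedes the labial consonant /f/, so it assimilates in place to [m]. /smajussallinfo/ → smajussallimfo.
Rule 3 (degemination): /ss/ is a geminate; the first /s/ deletes. /ll/ is a geminate; the first /l/ deletes. /smajussallimfo/ → smajusalimfo.
Rule 4 (final vowel raising): /o/ is a mid vowel in word-final position, so it raises to [u]. /smajusalimfo/ → smajusalimfu.

smajusalimfu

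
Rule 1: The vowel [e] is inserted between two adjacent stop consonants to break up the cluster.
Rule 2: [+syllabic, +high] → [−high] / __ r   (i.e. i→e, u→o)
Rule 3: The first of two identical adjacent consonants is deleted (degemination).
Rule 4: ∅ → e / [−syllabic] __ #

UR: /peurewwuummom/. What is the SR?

Rule 1 (stop-cluster e-epenthesis): no segment meets the environment; /peurewwuummom/ is unchanged.
Rule 2 (pre-rhotic lowering): /u/ is a high vowel immediately before /r/, so it lowers to [o]. /peurewwuummom/ → peorewwuummom.
Rule 3 (degemination): /ww/ is a geminate; the first /w/ deletes. /mm/ is a geminate; the first /m/ deletes. /peorewwuummom/ → peorewuumom.
Rule 4 (final e-epenthesis): the form ends in the consonant /m/, so [e] is inserted word-finally. /peorewuumom/ → peorewuumome.

peorewuumome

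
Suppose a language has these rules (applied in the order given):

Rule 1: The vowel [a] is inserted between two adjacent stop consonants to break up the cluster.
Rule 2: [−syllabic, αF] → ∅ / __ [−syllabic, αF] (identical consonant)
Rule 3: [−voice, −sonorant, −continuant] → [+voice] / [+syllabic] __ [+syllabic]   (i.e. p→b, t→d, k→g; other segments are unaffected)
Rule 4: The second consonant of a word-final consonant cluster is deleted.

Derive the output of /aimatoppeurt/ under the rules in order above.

aimadobabeur

Rule 1 (stop-cluster a-epenthesis): /p/ and /p/ form a stop–stop cluster, so [a] is inserted between them. /aimatoppeurt/ → aimatopapeurt.
Rule 2 (degemination): no segment meets the environment; /aimatopapeurt/ is unchanged.
Rule 3 (intervocalic voicing): /t/ is a voiceless stop between vowels /a/ and /o/, so it voices to [d]. /p/ is a voiceless stop between vowels /o/ and /a/, so it voices to [b]. /p/ is a voiceless stop between vowels /a/ and /e/, so it voices to [b]. /aimatopapeurt/ → aimadobabeurt.
Rule 4 (final cluster simplification): /t/ is the second consonant of a word-final cluster /rt/, so it deletes. /aimadobabeurt/ → aimadobabeur.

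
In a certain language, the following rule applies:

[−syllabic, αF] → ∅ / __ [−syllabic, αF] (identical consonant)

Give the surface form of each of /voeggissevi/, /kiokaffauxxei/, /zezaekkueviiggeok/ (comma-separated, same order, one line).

voegisevi, kiokafauxei, zezaekueviigeok

/voeggissevi/: /gg/ is a geminate; the first /g/ deletes. /ss/ is a geminate; the first /s/ deletes. → [voegisevi].
/kiokaffauxxei/: /ff/ is a geminate; the first /f/ deletes. /xx/ is a geminate; the first /x/ deletes. → [kiokafauxei].
/zezaekkueviiggeok/: /kk/ is a geminate; the first /k/ deletes. /gg/ is a geminate; the first /g/ deletes. → [zezaekueviigeok].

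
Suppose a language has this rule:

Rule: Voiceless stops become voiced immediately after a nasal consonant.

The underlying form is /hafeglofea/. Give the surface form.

hafeglofea

No segment of /hafeglofea/ meets the structural description of the rule, so the form surfaces unchanged.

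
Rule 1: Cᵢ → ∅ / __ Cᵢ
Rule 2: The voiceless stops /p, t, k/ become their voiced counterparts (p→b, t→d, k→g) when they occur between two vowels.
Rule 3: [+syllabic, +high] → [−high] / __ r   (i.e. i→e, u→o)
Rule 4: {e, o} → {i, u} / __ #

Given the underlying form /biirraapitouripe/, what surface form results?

Rule 1 (degemination): /rr/ is a geminate; the first /r/ deletes. /biirraapitouripe/ → biiraapitouripe.
Rule 2 (intervocalic voicing): /p/ is a voiceless stop between vowels /a/ and /i/, so it voices to [b]. /t/ is a voiceless stop between vowels /i/ and /o/, so it voices to [d]. /p/ is a voiceless stop between vowels /i/ and /e/, so it voices to [b]. /biiraapitouripe/ → biiraabidouribe.
Rule 3 (pre-rhotic lowering): /i/ is a high vowel immediately before /r/, so it lowers to [e]. /u/ is a high vowel immediately before /r/, so it lowers to [o]. /biiraabidouribe/ → bieraabidooribe.
Rule 4 (final vowel raising): /e/ is a mid vowel in word-final position, so it raises to [i]. /bieraabidooribe/ → bieraabidooribi.

bieraabidooribi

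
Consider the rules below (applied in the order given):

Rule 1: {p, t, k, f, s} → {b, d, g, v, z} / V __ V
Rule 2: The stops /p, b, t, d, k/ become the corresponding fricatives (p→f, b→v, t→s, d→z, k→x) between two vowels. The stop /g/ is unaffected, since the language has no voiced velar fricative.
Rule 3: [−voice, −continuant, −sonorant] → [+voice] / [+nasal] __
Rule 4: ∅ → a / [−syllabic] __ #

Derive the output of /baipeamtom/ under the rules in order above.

Rule 1 (intervocalic voicing): /p/ is a voiceless obstruent between vowels /i/ and /e/, so it voices to [b]. /baipeamtom/ → baibeamtom.
Rule 2 (intervocalic spirantization): /b/ is a stop between vowels /i/ and /e/, so it spirantizes to the fricative [v]. /baibeamtom/ → baiveamtom.
Rule 3 (post-nasal voicing): /t/ is a voiceless stop immediately after the nasal /m/, so it voices to [d]. /baiveamtom/ → baiveamdom.
Rule 4 (final a-epenthesis): the form ends in the consonant /m/, so [a] is inserted word-finally. /baiveamdom/ → baiveamdoma.

baiveamdoma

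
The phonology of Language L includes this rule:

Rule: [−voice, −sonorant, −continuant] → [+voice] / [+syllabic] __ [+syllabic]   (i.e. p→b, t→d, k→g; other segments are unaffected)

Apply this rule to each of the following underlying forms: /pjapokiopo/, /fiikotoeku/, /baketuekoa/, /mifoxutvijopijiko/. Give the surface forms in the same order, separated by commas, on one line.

/pjapokiopo/: /p/ is a voiceless stop between vowels /a/ and /o/, so it voices to [b]. /k/ is a voiceless stop between vowels /o/ and /i/, so it voices to [g]. /p/ is a voiceless stop between vowels /o/ and /o/, so it voices to [b]. → [pjabogiobo].
/fiikotoeku/: /k/ is a voiceless stop between vowels /i/ and /o/, so it voices to [g]. /t/ is a voiceless stop between vowels /o/ and /o/, so it voices to [d]. /k/ is a voiceless stop between vowels /e/ and /u/, so it voices to [g]. → [fiigodoegu].
/baketuekoa/: /k/ is a voiceless stop between vowels /a/ and /e/, so it voices to [g]. /t/ is a voiceless stop between vowels /e/ and /u/, so it voices to [d]. /k/ is a voiceless stop between vowels /e/ and /o/, so it voices to [g]. → [bageduegoa].
/mifoxutvijopijiko/: /p/ is a voiceless stop between vowels /o/ and /i/, so it voices to [b]. /k/ is a voiceless stop between vowels /i/ and /o/, so it voices to [g]. → [mifoxutvijobijigo].

pjabogiobo, fiigodoegu, bageduegoa, mifoxutvijobijigo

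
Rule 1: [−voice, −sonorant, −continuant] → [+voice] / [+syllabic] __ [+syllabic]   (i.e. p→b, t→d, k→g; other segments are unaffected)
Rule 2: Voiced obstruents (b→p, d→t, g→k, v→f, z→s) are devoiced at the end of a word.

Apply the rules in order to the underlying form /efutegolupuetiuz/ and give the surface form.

efudegolubuedius

Rule 1 (intervocalic voicing): /t/ is a voiceless stop between vowels /u/ and /e/, so it voices to [d]. /p/ is a voiceless stop between vowels /u/ and /u/, so it voices to [b]. /t/ is a voiceless stop between vowels /e/ and /i/, so it voices to [d]. /efutegolupuetiuz/ → efudegolubuediuz.
Rule 2 (final devoicing): /z/ is a voiced obstruent in word-final position, so it devoices to [s]. /efudegolubuediuz/ → efudegolubuedius.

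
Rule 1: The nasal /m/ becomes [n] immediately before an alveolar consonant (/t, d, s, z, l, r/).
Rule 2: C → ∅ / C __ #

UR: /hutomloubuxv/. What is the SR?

Rule 1 (nasal place assimilation): /m/ precedes the alveolar consonant /l/, so it assimilates in place to [n]. /hutomloubuxv/ → hutonloubuxv.
Rule 2 (final cluster simplification): /v/ is the second consonant of a word-final cluster /xv/, so it deletes. /hutonloubuxv/ → hutonloubux.

hutonloubux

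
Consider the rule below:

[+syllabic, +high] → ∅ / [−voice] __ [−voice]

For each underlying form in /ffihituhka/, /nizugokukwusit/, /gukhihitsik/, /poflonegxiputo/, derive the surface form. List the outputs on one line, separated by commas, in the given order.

/ffihituhka/: /i/ is a high vowel flanked by voiceless consonants /f/ and /h/, so it deletes. /i/ is a high vowel flanked by voiceless consonants /h/ and /t/, so it deletes. /u/ is a high vowel flanked by voiceless consonants /t/ and /h/, so it deletes. → [ffhthka].
/nizugokukwusit/: /u/ is a high vowel flanked by voiceless consonants /k/ and /k/, so it deletes. /i/ is a high vowel flanked by voiceless consonants /s/ and /t/, so it deletes. → [nizugokkwust].
/gukhihitsik/: /i/ is a high vowel flanked by voiceless consonants /h/ and /h/, so it deletes. /i/ is a high vowel flanked by voiceless consonants /h/ and /t/, so it deletes. /i/ is a high vowel flanked by voiceless consonants /s/ and /k/, so it deletes. → [gukhhtsk].
/poflonegxiputo/: /i/ is a high vowel flanked by voiceless consonants /x/ and /p/, so it deletes. /u/ is a high vowel flanked by voiceless consonants /p/ and /t/, so it deletes. → [poflonegxpto].

ffhthka, nizugokkwust, gukhhtsk, poflonegxpto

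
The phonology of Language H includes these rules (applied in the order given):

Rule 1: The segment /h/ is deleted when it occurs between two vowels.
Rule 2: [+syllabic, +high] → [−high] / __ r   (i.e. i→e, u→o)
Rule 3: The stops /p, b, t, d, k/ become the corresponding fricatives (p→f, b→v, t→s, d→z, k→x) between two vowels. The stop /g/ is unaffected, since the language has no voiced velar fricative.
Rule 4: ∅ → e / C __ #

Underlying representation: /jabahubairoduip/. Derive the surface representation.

Rule 1 (intervocalic h-deletion): /h/ occurs between vowels /a/ and /u/, so it deletes. /jabahubairoduip/ → jabaubairoduip.
Rule 2 (pre-rhotic lowering): /i/ is a high vowel immediately before /r/, so it lowers to [e]. /jabaubairoduip/ → jabaubaeroduip.
Rule 3 (intervocalic spirantization): /b/ is a stop between vowels /a/ and /a/, so it spirantizes to the fricative [v]. /b/ is a stop between vowels /u/ and /a/, so it spirantizes to the fricative [v]. /d/ is a stop between vowels /o/ and /u/, so it spirantizes to the fricative [z]. /jabaubaeroduip/ → javauvaerozuip.
Rule 4 (final e-epenthesis): the form ends in the consonant /p/, so [e] is inserted word-finally. /javauvaerozuip/ → javauvaerozuipe.

javauvaerozuipe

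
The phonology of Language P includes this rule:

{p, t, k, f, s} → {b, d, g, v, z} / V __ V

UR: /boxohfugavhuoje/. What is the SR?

No segment of /boxohfugavhuoje/ meets the structural description of the rule, so the form surfaces unchanged.

boxohfugavhuoje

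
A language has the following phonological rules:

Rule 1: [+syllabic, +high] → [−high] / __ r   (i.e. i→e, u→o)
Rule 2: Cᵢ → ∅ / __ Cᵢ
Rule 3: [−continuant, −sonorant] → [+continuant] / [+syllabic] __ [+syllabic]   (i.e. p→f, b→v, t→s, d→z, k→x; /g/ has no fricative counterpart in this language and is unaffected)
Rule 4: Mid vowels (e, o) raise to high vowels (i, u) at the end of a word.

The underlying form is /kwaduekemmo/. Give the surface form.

Rule 1 (pre-rhotic lowering): no segment meets the environment; /kwaduekemmo/ is unchanged.
Rule 2 (degemination): /mm/ is a geminate; the first /m/ deletes. /kwaduekemmo/ → kwaduekemo.
Rule 3 (intervocalic spirantization): /d/ is a stop between vowels /a/ and /u/, so it spirantizes to the fricative [z]. /k/ is a stop between vowels /e/ and /e/, so it spirantizes to the fricative [x]. /kwaduekemo/ → kwazuexemo.
Rule 4 (final vowel raising): /o/ is a mid vowel in word-final position, so it raises to [u]. /kwazuexemo/ → kwazuexemu.

kwazuexemu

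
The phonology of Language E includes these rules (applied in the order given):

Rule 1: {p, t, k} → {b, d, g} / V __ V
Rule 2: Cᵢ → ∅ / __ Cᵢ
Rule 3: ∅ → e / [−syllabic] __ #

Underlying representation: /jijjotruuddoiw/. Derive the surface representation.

Rule 1 (intervocalic voicing): no segment meets the environment; /jijjotruuddoiw/ is unchanged.
Rule 2 (degemination): /jj/ is a geminate; the first /j/ deletes. /dd/ is a geminate; the first /d/ deletes. /jijjotruuddoiw/ → jijotruudoiw.
Rule 3 (final e-epenthesis): the form ends in the consonant /w/, so [e] is inserted word-finally. /jijotruudoiw/ → jijotruudoiwe.

jijotruudoiwe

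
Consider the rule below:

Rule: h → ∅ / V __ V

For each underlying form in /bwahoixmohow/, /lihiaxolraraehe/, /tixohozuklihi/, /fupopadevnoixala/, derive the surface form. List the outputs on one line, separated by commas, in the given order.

bwaoixmoow, liiaxolraraee, tixoozuklii, fupopadevnoixala

/bwahoixmohow/: /h/ occurs between vowels /a/ and /o/, so it deletes. /h/ occurs between vowels /o/ and /o/, so it deletes. → [bwaoixmoow].
/lihiaxolraraehe/: /h/ occurs between vowels /i/ and /i/, so it deletes. /h/ occurs between vowels /e/ and /e/, so it deletes. → [liiaxolraraee].
/tixohozuklihi/: /h/ occurs between vowels /o/ and /o/, so it deletes. /h/ occurs between vowels /i/ and /i/, so it deletes. → [tixoozuklii].
/fupopadevnoixala/: the rule's environment is not met; surfaces unchanged as [fupopadevnoixala].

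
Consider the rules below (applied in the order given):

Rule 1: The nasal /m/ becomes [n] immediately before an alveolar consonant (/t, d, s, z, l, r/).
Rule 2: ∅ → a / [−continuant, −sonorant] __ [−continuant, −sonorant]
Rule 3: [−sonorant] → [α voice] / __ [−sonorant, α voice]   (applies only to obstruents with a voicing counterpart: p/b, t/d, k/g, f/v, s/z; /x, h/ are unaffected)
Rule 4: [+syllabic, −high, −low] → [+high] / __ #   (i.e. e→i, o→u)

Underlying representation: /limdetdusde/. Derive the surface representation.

Rule 1 (nasal place assimilation): /m/ precedes the alveolar consonant /d/, so it assimilates in place to [n]. /limdetdusde/ → lindetdusde.
Rule 2 (stop-cluster a-epenthesis): /t/ and /d/ form a stop–stop cluster, so [a] is inserted between them. /lindetdusde/ → lindetadusde.
Rule 3 (regressive voicing assimilation): /s/ precedes the voiced obstruent /d/, so it voices to [z] by assimilation. /lindetadusde/ → lindetaduzde.
Rule 4 (final vowel raising): /e/ is a mid vowel in word-final position, so it raises to [i]. /lindetaduzde/ → lindetaduzdi.

lindetaduzdi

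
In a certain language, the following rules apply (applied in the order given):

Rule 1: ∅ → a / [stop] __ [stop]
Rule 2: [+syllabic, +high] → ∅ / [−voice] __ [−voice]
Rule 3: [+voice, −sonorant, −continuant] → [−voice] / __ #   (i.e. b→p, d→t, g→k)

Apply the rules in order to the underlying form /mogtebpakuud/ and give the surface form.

mogatebapakuut

Rule 1 (stop-cluster a-epenthesis): /g/ and /t/ form a stop–stop cluster, so [a] is inserted between them. /b/ and /p/ form a stop–stop cluster, so [a] is inserted between them. /mogtebpakuud/ → mogatebapakuud.
Rule 2 (high vowel syncope): no segment meets the environment; /mogatebapakuud/ is unchanged.
Rule 3 (final devoicing): /d/ is a voiced stop in word-final position, so it devoices to [t]. /mogatebapakuud/ → mogatebapakuut.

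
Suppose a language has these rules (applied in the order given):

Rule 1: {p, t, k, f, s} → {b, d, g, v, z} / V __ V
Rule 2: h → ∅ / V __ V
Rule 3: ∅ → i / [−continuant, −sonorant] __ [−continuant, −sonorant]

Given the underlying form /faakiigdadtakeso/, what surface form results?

Rule 1 (intervocalic voicing): /k/ is a voiceless obstruent between vowels /a/ and /i/, so it voices to [g]. /k/ is a voiceless obstruent between vowels /a/ and /e/, so it voices to [g]. /s/ is a voiceless obstruent between vowels /e/ and /o/, so it voices to [z]. /faakiigdadtakeso/ → faagiigdadtagezo.
Rule 2 (intervocalic h-deletion): no segment meets the environment; /faagiigdadtagezo/ is unchanged.
Rule 3 (stop-cluster i-epenthesis): /g/ and /d/ form a stop–stop cluster, so [i] is inserted between them. /d/ and /t/ form a stop–stop cluster, so [i] is inserted between them. /faagiigdadtagezo/ → faagiigidaditagezo.

faagiigidaditagezo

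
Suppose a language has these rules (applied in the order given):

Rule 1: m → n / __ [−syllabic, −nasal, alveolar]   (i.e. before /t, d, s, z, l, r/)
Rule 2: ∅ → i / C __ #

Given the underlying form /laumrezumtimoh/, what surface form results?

Rule 1 (nasal place assimilation): /m/ precedes the alveolar consonant /r/, so it assimilates in place to [n]. /m/ precedes the alveolar consonant /t/, so it assimilates in place to [n]. /laumrezumtimoh/ → launrezuntimoh.
Rule 2 (final i-epenthesis): the form ends in the consonant /h/, so [i] is inserted word-finally. /launrezuntimoh/ → launrezuntimohi.

launrezuntimohi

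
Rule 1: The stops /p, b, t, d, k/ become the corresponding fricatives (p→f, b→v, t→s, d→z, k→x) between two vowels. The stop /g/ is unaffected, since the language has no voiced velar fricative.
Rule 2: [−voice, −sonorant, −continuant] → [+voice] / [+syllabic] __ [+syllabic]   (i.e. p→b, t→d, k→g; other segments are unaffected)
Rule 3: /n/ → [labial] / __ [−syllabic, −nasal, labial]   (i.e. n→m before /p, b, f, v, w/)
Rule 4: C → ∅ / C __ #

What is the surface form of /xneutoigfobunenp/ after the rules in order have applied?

Rule 1 (intervocalic spirantization): /t/ is a stop between vowels /u/ and /o/, so it spirantizes to the fricative [s]. /b/ is a stop between vowels /o/ and /u/, so it spirantizes to the fricative [v]. /xneutoigfobunenp/ → xneusoigfovunenp.
Rule 2 (intervocalic voicing): no segment meets the environment; /xneusoigfovunenp/ is unchanged.
Rule 3 (nasal place assimilation): /n/ precedes the labial consonant /p/, so it assimilates in place to [m]. /xneusoigfovunenp/ → xneusoigfovunemp.
Rule 4 (final cluster simplification): /p/ is the second consonant of a word-final cluster /mp/, so it deletes. /xneusoigfovunemp/ → xneusoigfovunem.

xneusoigfovunem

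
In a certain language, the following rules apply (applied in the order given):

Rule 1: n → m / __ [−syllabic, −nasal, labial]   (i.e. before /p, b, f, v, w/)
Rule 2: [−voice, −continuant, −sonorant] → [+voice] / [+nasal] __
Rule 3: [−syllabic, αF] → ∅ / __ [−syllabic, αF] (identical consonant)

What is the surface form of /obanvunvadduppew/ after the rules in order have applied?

Rule 1 (nasal place assimilation): /n/ precedes the labial consonant /v/, so it assimilates in place to [m]. /n/ precedes the labial consonant /v/, so it assimilates in place to [m]. /obanvunvadduppew/ → obamvumvadduppew.
Rule 2 (post-nasal voicing): no segment meets the environment; /obamvumvadduppew/ is unchanged.
Rule 3 (degemination): /dd/ is a geminate; the first /d/ deletes. /pp/ is a geminate; the first /p/ deletes. /obamvumvadduppew/ → obamvumvadupew.

obamvumvadupew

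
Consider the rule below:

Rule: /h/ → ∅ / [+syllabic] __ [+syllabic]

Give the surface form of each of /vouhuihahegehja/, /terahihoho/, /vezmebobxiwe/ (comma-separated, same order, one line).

/vouhuihahegehja/: /h/ occurs between vowels /u/ and /u/, so it deletes. /h/ occurs between vowels /i/ and /a/, so it deletes. /h/ occurs between vowels /a/ and /e/, so it deletes. → [vouuiaegehja].
/terahihoho/: /h/ occurs between vowels /a/ and /i/, so it deletes. /h/ occurs between vowels /i/ and /o/, so it deletes. /h/ occurs between vowels /o/ and /o/, so it deletes. → [teraioo].
/vezmebobxiwe/: the rule's environment is not met; surfaces unchanged as [vezmebobxiwe].

vouuiaegehja, teraioo, vezmebobxiwe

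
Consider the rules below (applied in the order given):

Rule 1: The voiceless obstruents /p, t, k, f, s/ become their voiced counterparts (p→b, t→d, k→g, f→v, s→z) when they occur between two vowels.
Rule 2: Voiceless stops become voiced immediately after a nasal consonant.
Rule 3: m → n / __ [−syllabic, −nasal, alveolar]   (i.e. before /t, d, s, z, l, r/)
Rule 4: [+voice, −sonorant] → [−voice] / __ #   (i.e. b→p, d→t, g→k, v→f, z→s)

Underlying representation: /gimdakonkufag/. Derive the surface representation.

gindagonguvak

Rule 1 (intervocalic voicing): /k/ is a voiceless obstruent between vowels /a/ and /o/, so it voices to [g]. /f/ is a voiceless obstruent between vowels /u/ and /a/, so it voices to [v]. /gimdakonkufag/ → gimdagonkuvag.
Rule 2 (post-nasal voicing): /k/ is a voiceless stop immediately after the nasal /n/, so it voices to [g]. /gimdagonkuvag/ → gimdagonguvag.
Rule 3 (nasal place assimilation): /m/ precedes the alveolar consonant /d/, so it assimilates in place to [n]. /gimdagonguvag/ → gindagonguvag.
Rule 4 (final devoicing): /g/ is a voiced obstruent in word-final position, so it devoices to [k]. /gindagonguvag/ → gindagonguvak.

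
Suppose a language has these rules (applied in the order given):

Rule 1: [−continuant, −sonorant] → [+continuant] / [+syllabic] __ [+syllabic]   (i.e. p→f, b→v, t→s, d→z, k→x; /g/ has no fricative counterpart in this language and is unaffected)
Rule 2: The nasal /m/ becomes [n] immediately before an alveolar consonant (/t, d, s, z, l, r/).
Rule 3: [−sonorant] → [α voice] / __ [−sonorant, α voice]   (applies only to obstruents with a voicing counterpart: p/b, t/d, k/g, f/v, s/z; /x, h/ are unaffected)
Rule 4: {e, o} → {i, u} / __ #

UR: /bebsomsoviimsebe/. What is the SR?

Rule 1 (intervocalic spirantization): /b/ is a stop between vowels /e/ and /e/, so it spirantizes to the fricative [v]. /bebsomsoviimsebe/ → bebsomsoviimseve.
Rule 2 (nasal place assimilation): /m/ precedes the alveolar consonant /s/, so it assimilates in place to [n]. /m/ precedes the alveolar consonant /s/, so it assimilates in place to [n]. /bebsomsoviimseve/ → bebsonsoviinseve.
Rule 3 (regressive voicing assimilation): /b/ precedes the voiceless obstruent /s/, so it devoices to [p] by assimilation. /bebsonsoviinseve/ → bepsonsoviinseve.
Rule 4 (final vowel raising): /e/ is a mid vowel in word-final position, so it raises to [i]. /bepsonsoviinseve/ → bepsonsoviinsevi.

bepsonsoviinsevi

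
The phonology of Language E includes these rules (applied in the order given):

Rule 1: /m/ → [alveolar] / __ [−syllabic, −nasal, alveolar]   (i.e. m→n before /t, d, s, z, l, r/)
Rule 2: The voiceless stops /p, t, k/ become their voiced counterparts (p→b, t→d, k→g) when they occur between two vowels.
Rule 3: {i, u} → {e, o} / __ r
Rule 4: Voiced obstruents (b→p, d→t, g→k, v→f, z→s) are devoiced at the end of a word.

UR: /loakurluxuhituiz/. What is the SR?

loagorluxuhiduis

Rule 1 (nasal place assimilation): no segment meets the environment; /loakurluxuhituiz/ is unchanged.
Rule 2 (intervocalic voicing): /k/ is a voiceless stop between vowels /a/ and /u/, so it voices to [g]. /t/ is a voiceless stop between vowels /i/ and /u/, so it voices to [d]. /loakurluxuhituiz/ → loagurluxuhiduiz.
Rule 3 (pre-rhotic lowering): /u/ is a high vowel immediately before /r/, so it lowers to [o]. /loagurluxuhiduiz/ → loagorluxuhiduiz.
Rule 4 (final devoicing): /z/ is a voiced obstruent in word-final position, so it devoices to [s]. /loagorluxuhiduiz/ → loagorluxuhiduis.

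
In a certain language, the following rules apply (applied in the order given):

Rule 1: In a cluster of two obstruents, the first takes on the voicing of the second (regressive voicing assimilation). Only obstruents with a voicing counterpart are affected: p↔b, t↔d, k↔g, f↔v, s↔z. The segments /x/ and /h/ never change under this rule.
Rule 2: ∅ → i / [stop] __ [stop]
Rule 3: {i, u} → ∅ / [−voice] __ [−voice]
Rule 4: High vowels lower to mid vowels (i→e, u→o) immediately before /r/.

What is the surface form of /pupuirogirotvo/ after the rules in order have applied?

Rule 1 (regressive voicing assimilation): /t/ precedes the voiced obstruent /v/, so it voices to [d] by assimilation. /pupuirogirotvo/ → pupuirogirodvo.
Rule 2 (stop-cluster i-epenthesis): no segment meets the environment; /pupuirogirodvo/ is unchanged.
Rule 3 (high vowel syncope): /u/ is a high vowel flanked by voiceless consonants /p/ and /p/, so it deletes. /pupuirogirodvo/ → ppuirogirodvo.
Rule 4 (pre-rhotic lowering): /i/ is a high vowel immediately before /r/, so it lowers to [e]. /i/ is a high vowel immediately before /r/, so it lowers to [e]. /ppuirogirodvo/ → ppuerogerodvo.

ppuerogerodvo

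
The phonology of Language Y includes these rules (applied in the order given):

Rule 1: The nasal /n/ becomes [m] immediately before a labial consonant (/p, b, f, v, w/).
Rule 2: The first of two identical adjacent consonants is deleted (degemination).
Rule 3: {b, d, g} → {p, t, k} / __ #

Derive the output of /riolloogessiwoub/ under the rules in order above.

rioloogesiwoup

Rule 1 (nasal place assimilation): no segment meets the environment; /riolloogessiwoub/ is unchanged.
Rule 2 (degemination): /ll/ is a geminate; the first /l/ deletes. /ss/ is a geminate; the first /s/ deletes. /riolloogessiwoub/ → rioloogesiwoub.
Rule 3 (final devoicing): /b/ is a voiced stop in word-final position, so it devoices to [p]. /rioloogesiwoub/ → rioloogesiwoup.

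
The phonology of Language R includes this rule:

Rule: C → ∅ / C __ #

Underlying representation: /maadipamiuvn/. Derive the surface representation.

/n/ is the second consonant of a word-final cluster /vn/, so it deletes.
The other instances of /m/, /d/, /p/, /v/ do not occur in the required environment and remain unchanged.
Surface form: [maadipamiuv].

maadipamiuv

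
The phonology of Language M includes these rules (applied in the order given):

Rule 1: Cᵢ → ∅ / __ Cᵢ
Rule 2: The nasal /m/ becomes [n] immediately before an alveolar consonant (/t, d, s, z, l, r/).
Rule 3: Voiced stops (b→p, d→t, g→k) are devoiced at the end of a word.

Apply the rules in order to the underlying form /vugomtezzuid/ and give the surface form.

vugontezuit

Rule 1 (degemination): /zz/ is a geminate; the first /z/ deletes. /vugomtezzuid/ → vugomtezuid.
Rule 2 (nasal place assimilation): /m/ precedes the alveolar consonant /t/, so it assimilates in place to [n]. /vugomtezuid/ → vugontezuid.
Rule 3 (final devoicing): /d/ is a voiced stop in word-final position, so it devoices to [t]. /vugontezuid/ → vugontezuit.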